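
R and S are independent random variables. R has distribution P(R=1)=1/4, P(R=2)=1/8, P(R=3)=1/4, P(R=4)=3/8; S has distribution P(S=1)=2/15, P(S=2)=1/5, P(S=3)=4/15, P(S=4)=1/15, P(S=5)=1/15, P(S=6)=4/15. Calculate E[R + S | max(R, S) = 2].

36/11

P(max(R, S) = 2) = 11/120.
Summing (R+S)·P(x,y) over outcomes with max(R, S) = 2 gives 3/10.
E[R + S | max(R, S) = 2] = (3/10) / (11/120) = 36/11.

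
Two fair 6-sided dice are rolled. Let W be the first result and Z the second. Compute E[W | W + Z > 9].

16/3

Outcomes with W + Z > 9: (4,6), (5,5), (5,6), (6,4), (6,5), (6,6), each with probability 1/36.
E[W | W + Z > 9] = (4 + 5 + 5 + 6 + 6 + 6) / 6 = 16/3.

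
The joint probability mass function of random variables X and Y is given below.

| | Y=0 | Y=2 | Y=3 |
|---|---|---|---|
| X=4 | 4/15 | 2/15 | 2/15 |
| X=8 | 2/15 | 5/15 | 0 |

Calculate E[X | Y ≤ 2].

P(Y ≤ 2) = 13/15.
Σ X·P over the event = 4·(4/15) + 4·(2/15) + 8·(2/15) + 8·(5/15) = 16/3.
E[X | Y ≤ 2] = (16/3) / (13/15) = 80/13.

80/13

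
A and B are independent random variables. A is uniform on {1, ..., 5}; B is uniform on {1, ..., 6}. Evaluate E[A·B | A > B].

Outcomes with A > B: (2,1), (3,1), (3,2), (4,1), (4,2), (4,3), (5,1), (5,2), (5,3), (5,4), each with probability 1/30.
E[A·B | A > B] = (2 + 3 + 6 + 4 + 8 + 12 + 5 + 10 + 15 + 20) / 10 = 17/2.

17/2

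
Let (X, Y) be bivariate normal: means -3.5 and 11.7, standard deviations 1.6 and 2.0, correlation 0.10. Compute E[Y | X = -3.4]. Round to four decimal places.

11.7125

For a bivariate normal, E[Y | X=x] = μ_Y + ρ·(σ_Y/σ_X)·(x − μ_X).
E[Y | X=-3.4] = 11.7 + (0.10)·(2.0/1.6)·(-3.4 − (-3.5)) = 11.7 + (0.125)·(0.1) = 11.7125.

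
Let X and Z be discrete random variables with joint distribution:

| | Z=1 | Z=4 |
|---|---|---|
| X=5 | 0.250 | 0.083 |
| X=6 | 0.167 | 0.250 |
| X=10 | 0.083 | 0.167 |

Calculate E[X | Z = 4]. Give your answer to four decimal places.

7.1700

P(Z = 4) = 0.500.
Σ X·P over the event = 5·(0.083) + 6·(0.250) + 10·(0.167) = 3.585.
E[X | Z = 4] = (3.585) / (0.500) = 7.1700.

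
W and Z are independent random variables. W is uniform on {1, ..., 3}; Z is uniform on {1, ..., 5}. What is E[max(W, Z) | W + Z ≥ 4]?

P(W + Z ≥ 4) = 4/5.
Summing max(W,Z)·P(x,y) over outcomes with W + Z ≥ 4 gives 44/15.
E[max(W, Z) | W + Z ≥ 4] = (44/15) / (4/5) = 11/3.

11/3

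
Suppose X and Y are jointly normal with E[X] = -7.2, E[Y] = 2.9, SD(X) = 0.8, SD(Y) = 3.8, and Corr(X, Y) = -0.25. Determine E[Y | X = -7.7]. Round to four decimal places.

For a bivariate normal, E[Y | X=x] = μ_Y + ρ·(σ_Y/σ_X)·(x − μ_X).
E[Y | X=-7.7] = 2.9 + (-0.25)·(3.8/0.8)·(-7.7 − (-7.2)) = 2.9 + (-1.1875)·(-0.5) = 3.4938.

3.4938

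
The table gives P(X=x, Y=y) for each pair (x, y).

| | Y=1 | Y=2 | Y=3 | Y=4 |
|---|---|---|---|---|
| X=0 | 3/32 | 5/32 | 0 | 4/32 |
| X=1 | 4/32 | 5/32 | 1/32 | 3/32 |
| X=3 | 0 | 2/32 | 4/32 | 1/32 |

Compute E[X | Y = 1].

4/7

P(Y = 1) = 7/32.
Summing X·P(X=x,Y=y) over the conditioning event gives 1/8.
E[X | Y = 1] = (1/8) / (7/32) = 4/7.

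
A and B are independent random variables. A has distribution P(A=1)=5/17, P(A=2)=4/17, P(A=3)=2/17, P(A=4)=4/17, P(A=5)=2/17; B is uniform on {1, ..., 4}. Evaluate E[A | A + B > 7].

9/2

P(A + B > 7) = 2/17.
Summing A·P(x,y) over outcomes with A + B > 7 gives 9/17.
E[A | A + B > 7] = (9/17) / (2/17) = 9/2.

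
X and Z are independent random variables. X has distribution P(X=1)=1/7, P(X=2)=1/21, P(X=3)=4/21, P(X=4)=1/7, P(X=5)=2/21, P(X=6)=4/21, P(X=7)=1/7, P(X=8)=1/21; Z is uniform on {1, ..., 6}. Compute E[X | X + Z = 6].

3

P(X + Z = 6) = 13/126.
Summing X·P(x,y) over outcomes with X + Z = 6 gives 13/42.
E[X | X + Z = 6] = (13/42) / (13/126) = 3.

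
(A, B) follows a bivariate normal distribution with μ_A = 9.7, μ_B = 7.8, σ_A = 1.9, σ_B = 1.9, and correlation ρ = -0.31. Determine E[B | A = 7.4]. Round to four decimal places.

For a bivariate normal, E[B | A=x] = μ_B + ρ·(σ_B/σ_A)·(x − μ_A).
E[B | A=7.4] = 7.8 + (-0.31)·(1.9/1.9)·(7.4 − (9.7)) = 7.8 + (-0.31)·(-2.3) = 8.5130.

8.5130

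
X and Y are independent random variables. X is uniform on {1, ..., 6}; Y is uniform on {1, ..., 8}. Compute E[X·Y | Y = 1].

7/2

P(Y = 1) = 1/8.
Summing XY·P(x,y) over outcomes with Y = 1 gives 7/16.
E[X·Y | Y = 1] = (7/16) / (1/8) = 7/2.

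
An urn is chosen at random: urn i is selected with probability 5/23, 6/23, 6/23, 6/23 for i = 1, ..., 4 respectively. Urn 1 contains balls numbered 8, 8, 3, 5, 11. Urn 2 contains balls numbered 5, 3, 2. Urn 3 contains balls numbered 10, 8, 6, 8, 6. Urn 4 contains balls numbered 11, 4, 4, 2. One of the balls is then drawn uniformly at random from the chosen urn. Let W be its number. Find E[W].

E[W | urn 1] = (8+8+3+5+11)/5 = 7.
E[W | urn 2] = (5+3+2)/3 = 10/3.
E[W | urn 3] = (10+8+6+8+6)/5 = 38/5.
E[W | urn 4] = (11+4+4+2)/4 = 21/4.
By the law of total expectation,
E[W] = (5/23)·(7) + (6/23)·(10/3) + (6/23)·(38/5) + (6/23)·(21/4) = 1321/230.

1321/230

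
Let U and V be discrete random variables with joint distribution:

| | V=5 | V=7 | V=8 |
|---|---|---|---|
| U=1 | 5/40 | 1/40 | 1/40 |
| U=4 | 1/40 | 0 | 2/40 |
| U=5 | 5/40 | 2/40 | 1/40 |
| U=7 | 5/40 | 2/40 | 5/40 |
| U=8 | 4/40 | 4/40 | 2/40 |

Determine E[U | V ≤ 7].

P(V ≤ 7) = 29/40.
Summing U·P(U=x,V=y) over the conditioning event gives 79/20.
E[U | V ≤ 7] = (79/20) / (29/40) = 158/29.

158/29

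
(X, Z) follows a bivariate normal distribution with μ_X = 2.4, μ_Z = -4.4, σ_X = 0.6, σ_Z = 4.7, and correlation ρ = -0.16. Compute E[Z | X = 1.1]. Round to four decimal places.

-2.7707

The regression of Z on X has slope ρ·σ_Z/σ_X and passes through (μ_X, μ_Z).
E[Z | X=1.1] = -4.4 + (-0.16)·(4.7/0.6)·(1.1 − (2.4)) = -4.4 + (-1.2533)·(-1.3) = -2.7707.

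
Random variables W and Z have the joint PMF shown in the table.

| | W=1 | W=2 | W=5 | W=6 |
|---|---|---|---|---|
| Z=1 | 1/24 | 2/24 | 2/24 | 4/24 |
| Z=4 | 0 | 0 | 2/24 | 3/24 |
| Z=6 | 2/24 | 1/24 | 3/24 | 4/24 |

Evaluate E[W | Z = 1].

13/3

P(Z = 1) = 3/8.
Σ W·P over the event = 1·(1/24) + 2·(2/24) + 5·(2/24) + 6·(4/24) = 13/8.
E[W | Z = 1] = (13/8) / (3/8) = 13/3.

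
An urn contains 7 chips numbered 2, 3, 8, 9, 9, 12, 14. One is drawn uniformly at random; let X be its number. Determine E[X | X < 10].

31/5

P(X < 10) = 5/7.
Σ over the event: 2·1/7 + 3·1/7 + 8·1/7 + 9·2/7 = 31/7.
E[X | X < 10] = (31/7) / (5/7) = 31/5.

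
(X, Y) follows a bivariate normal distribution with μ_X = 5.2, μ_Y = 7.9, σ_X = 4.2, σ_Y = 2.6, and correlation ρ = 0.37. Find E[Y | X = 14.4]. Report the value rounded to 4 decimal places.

E[Y | X=x] = μ_Y + ρ(σ_Y/σ_X)(x − μ_X) for jointly normal variables.
E[Y | X=14.4] = 7.9 + (0.37)·(2.6/4.2)·(14.4 − (5.2)) = 7.9 + (0.229048)·(9.2) = 10.0072.

10.0072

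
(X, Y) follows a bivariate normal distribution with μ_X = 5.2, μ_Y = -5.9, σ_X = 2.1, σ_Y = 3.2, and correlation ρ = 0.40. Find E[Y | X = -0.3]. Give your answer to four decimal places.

-9.2524

E[Y | X=x] = μ_Y + ρ(σ_Y/σ_X)(x − μ_X) for jointly normal variables.
E[Y | X=-0.3] = -5.9 + (0.40)·(3.2/2.1)·(-0.3 − (5.2)) = -5.9 + (0.60952)·(-5.5) = -9.2524.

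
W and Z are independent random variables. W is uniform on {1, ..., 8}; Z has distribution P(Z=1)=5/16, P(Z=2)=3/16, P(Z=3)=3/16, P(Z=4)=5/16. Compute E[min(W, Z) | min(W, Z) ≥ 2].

227/77

P(min(W, Z) ≥ 2) = 77/128.
Summing min(W,Z)·P(x,y) over outcomes with min(W, Z) ≥ 2 gives 227/128.
E[min(W, Z) | min(W, Z) ≥ 2] = (227/128) / (77/128) = 227/77.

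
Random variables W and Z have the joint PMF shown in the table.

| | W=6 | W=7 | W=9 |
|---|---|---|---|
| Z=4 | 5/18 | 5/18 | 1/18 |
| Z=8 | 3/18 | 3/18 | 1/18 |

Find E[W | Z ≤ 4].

74/11

P(Z ≤ 4) = 11/18.
Σ W·P over the event = 6·(5/18) + 7·(5/18) + 9·(1/18) = 37/9.
E[W | Z ≤ 4] = (37/9) / (11/18) = 74/11.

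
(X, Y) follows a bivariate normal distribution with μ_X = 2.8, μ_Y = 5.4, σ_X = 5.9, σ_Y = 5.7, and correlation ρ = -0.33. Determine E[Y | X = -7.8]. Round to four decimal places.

E[Y | X=x] = μ_Y + ρ(σ_Y/σ_X)(x − μ_X) for jointly normal variables.
E[Y | X=-7.8] = 5.4 + (-0.33)·(5.7/5.9)·(-7.8 − (2.8)) = 5.4 + (-0.31881)·(-10.6) = 8.7794.

8.7794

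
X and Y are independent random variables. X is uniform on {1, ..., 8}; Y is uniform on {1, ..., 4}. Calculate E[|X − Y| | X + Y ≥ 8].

26/7

P(X + Y ≥ 8) = 7/16.
Summing |X−Y|·P(x,y) over outcomes with X + Y ≥ 8 gives 13/8.
E[|X − Y| | X + Y ≥ 8] = (13/8) / (7/16) = 26/7.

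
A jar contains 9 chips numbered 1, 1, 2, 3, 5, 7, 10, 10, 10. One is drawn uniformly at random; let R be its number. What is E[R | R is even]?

8

P(R is even) = 4/9.
Σ over the event: 2·1/9 + 10·1/3 = 32/9.
E[R | R is even] = (32/9) / (4/9) = 8.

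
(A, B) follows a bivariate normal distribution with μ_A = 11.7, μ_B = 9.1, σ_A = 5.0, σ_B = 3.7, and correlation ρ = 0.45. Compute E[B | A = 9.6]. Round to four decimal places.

E[B | A=x] = μ_B + ρ(σ_B/σ_A)(x − μ_A) for jointly normal variables.
E[B | A=9.6] = 9.1 + (0.45)·(3.7/5.0)·(9.6 − (11.7)) = 9.1 + (0.333)·(-2.1) = 8.4007.

8.4007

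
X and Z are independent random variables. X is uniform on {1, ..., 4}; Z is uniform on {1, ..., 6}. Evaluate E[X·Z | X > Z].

35/6

P(X > Z) = 1/4.
Summing XZ·P(x,y) over outcomes with X > Z gives 35/24.
E[X·Z | X > Z] = (35/24) / (1/4) = 35/6.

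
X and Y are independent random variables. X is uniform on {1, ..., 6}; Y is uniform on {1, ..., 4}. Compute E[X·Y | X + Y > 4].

65/6

P(X + Y > 4) = 3/4.
Summing XY·P(x,y) over outcomes with X + Y > 4 gives 65/8.
E[X·Y | X + Y > 4] = (65/8) / (3/4) = 65/6.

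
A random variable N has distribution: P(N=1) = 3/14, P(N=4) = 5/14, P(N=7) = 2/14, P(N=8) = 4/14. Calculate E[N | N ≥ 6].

23/3

P(N ≥ 6) = 3/7.
Σ over the event: 7·1/7 + 8·2/7 = 23/7.
E[N | N ≥ 6] = (23/7) / (3/7) = 23/3.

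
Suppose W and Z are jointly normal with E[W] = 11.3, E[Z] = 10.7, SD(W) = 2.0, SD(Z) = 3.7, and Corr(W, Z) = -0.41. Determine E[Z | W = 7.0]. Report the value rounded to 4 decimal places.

For a bivariate normal, E[Z | W=x] = μ_Z + ρ·(σ_Z/σ_W)·(x − μ_W).
E[Z | W=7.0] = 10.7 + (-0.41)·(3.7/2.0)·(7.0 − (11.3)) = 10.7 + (-0.7585)·(-4.3) = 13.9616.

13.9616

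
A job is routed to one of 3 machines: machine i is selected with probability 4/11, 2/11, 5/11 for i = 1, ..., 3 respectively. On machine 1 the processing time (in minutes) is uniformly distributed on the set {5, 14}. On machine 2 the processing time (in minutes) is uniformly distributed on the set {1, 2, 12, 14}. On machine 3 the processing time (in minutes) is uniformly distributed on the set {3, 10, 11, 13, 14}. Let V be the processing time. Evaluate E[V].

207/22

E[V | machine 1] = (5+14)/2 = 19/2.
E[V | machine 2] = (1+2+12+14)/4 = 29/4.
E[V | machine 3] = (3+10+11+13+14)/5 = 51/5.
By the law of total expectation,
E[V] = (4/11)·(19/2) + (2/11)·(29/4) + (5/11)·(51/5) = 207/22.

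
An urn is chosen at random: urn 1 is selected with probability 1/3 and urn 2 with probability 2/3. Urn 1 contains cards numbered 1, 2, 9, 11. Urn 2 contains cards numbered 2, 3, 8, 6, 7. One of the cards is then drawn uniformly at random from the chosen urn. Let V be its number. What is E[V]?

323/60

E[V | urn 1] = (1+2+9+11)/4 = 23/4.
E[V | urn 2] = (2+3+8+6+7)/5 = 26/5.
By the law of total expectation,
E[V] = (1/3)·(23/4) + (2/3)·(26/5) = 323/60.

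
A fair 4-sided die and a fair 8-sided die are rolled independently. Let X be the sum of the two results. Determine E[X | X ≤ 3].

8/3

P(X ≤ 3) = 3/32.
Σ over the event: 2·1/32 + 3·1/16 = 1/4.
E[X | X ≤ 3] = (1/4) / (3/32) = 8/3.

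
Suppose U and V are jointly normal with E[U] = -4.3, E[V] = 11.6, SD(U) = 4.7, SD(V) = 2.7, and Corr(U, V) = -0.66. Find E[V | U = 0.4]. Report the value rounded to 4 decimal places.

9.8180

For a bivariate normal, E[V | U=x] = μ_V + ρ·(σ_V/σ_U)·(x − μ_U).
E[V | U=0.4] = 11.6 + (-0.66)·(2.7/4.7)·(0.4 − (-4.3)) = 11.6 + (-0.37915)·(4.7) = 9.8180.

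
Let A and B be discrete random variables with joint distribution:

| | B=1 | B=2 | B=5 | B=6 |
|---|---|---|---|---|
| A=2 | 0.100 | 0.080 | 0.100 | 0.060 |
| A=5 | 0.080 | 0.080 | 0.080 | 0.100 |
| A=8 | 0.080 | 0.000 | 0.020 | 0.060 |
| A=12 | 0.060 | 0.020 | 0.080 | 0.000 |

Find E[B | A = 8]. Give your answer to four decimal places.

3.3750

P(A = 8) = 0.160.
Σ B·P over the event = 1·(0.080) + 5·(0.020) + 6·(0.060) = 0.540.
E[B | A = 8] = (0.540) / (0.160) = 3.3750.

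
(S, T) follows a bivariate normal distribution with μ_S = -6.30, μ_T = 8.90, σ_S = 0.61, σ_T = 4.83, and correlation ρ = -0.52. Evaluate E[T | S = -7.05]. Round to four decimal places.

11.9880

E[T | S=x] = μ_T + ρ(σ_T/σ_S)(x − μ_S) for jointly normal variables.
E[T | S=-7.05] = 8.90 + (-0.52)·(4.83/0.61)·(-7.05 − (-6.30)) = 8.90 + (-4.11738)·(-0.75) = 11.9880.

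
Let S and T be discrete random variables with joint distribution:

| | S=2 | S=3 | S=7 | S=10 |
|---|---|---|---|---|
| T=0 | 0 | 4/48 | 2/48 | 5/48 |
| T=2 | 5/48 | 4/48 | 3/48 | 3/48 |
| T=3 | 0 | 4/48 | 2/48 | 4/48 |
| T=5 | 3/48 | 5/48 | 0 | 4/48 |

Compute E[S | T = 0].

76/11

P(T = 0) = 11/48.
Σ S·P over the event = 3·(4/48) + 7·(2/48) + 10·(5/48) = 19/12.
E[S | T = 0] = (19/12) / (11/48) = 76/11.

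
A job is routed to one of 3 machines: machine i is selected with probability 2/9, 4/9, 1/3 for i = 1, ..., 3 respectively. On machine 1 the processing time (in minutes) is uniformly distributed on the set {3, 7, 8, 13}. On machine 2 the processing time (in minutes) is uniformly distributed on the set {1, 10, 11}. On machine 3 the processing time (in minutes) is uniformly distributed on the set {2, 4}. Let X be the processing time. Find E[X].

323/54

E[X | machine 1] = (3+7+8+13)/4 = 31/4.
E[X | machine 2] = (1+10+11)/3 = 22/3.
E[X | machine 3] = (2+4)/2 = 3.
E[X] = (2/9)·(31/4) + (4/9)·(22/3) + (1/3)·(3) = 323/54.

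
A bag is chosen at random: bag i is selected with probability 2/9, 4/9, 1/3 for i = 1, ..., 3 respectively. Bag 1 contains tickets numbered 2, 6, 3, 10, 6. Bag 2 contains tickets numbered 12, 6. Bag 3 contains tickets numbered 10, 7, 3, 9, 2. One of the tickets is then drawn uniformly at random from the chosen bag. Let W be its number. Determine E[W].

E[W | bag 1] = (2+6+3+10+6)/5 = 27/5.
E[W | bag 2] = (12+6)/2 = 9.
E[W | bag 3] = (10+7+3+9+2)/5 = 31/5.
By the law of total expectation,
E[W] = (2/9)·(27/5) + (4/9)·(9) + (1/3)·(31/5) = 109/15.

109/15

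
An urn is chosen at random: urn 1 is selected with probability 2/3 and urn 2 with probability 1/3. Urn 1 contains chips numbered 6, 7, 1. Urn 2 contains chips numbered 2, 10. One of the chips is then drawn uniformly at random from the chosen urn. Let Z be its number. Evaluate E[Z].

46/9

E[Z | urn 1] = (6+7+1)/3 = 14/3.
E[Z | urn 2] = (2+10)/2 = 6.
E[Z] = (2/3)·(14/3) + (1/3)·(6) = 46/9.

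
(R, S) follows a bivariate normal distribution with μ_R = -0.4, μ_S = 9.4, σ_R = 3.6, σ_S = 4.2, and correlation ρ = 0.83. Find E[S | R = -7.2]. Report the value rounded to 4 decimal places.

2.8153

For a bivariate normal, E[S | R=x] = μ_S + ρ·(σ_S/σ_R)·(x − μ_R).
E[S | R=-7.2] = 9.4 + (0.83)·(4.2/3.6)·(-7.2 − (-0.4)) = 9.4 + (0.968333)·(-6.8) = 2.8153.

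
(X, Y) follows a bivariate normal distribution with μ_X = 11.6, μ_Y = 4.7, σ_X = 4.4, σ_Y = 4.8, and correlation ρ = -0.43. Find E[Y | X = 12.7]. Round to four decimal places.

4.1840

For a bivariate normal, E[Y | X=x] = μ_Y + ρ·(σ_Y/σ_X)·(x − μ_X).
E[Y | X=12.7] = 4.7 + (-0.43)·(4.8/4.4)·(12.7 − (11.6)) = 4.7 + (-0.46909)·(1.1) = 4.1840.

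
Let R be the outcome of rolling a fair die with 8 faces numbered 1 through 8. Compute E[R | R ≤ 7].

Given R ≤ 7, R is equally likely to be any of {1, 2, 3, 4, 5, 6, 7}.
E[R | R ≤ 7] = (1 + 2 + 3 + 4 + 5 + 6 + 7) / 7 = 4.

4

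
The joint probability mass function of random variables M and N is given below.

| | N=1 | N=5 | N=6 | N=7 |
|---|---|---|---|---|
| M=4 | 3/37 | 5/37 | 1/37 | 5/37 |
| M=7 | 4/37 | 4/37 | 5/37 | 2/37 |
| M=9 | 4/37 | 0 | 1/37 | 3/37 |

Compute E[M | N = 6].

P(N = 6) = 7/37.
Σ M·P over the event = 4·(1/37) + 7·(5/37) + 9·(1/37) = 48/37.
E[M | N = 6] = (48/37) / (7/37) = 48/7.

48/7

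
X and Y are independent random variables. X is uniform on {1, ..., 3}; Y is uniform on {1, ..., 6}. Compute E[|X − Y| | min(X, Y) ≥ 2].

17/10

P(min(X, Y) ≥ 2) = 5/9.
Summing |X−Y|·P(x,y) over outcomes with min(X, Y) ≥ 2 gives 17/18.
E[|X − Y| | min(X, Y) ≥ 2] = (17/18) / (5/9) = 17/10.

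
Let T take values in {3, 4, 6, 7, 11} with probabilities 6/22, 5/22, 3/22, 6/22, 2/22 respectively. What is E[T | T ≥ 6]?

82/11

P(T ≥ 6) = 1/2.
Σ over the event: 6·3/22 + 7·3/11 + 11·1/11 = 41/11.
E[T | T ≥ 6] = (41/11) / (1/2) = 82/11.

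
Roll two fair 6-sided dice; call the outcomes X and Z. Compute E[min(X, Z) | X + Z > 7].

P(X + Z > 7) = 5/12.
Summing min(X,Z)·P(x,y) over outcomes with X + Z > 7 gives 19/12.
E[min(X, Z) | X + Z > 7] = (19/12) / (5/12) = 19/5.

19/5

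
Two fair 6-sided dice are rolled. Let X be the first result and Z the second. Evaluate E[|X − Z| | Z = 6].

5/2

P(Z = 6) = 1/6.
Summing |X−Z|·P(x,y) over outcomes with Z = 6 gives 5/12.
E[|X − Z| | Z = 6] = (5/12) / (1/6) = 5/2.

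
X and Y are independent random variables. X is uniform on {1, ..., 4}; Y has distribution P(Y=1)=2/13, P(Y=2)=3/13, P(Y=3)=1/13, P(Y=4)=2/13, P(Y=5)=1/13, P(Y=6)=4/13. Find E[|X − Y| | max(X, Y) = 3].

5/4

P(max(X, Y) = 3) = 2/13.
Summing |X−Y|·P(x,y) over outcomes with max(X, Y) = 3 gives 5/26.
E[|X − Y| | max(X, Y) = 3] = (5/26) / (2/13) = 5/4.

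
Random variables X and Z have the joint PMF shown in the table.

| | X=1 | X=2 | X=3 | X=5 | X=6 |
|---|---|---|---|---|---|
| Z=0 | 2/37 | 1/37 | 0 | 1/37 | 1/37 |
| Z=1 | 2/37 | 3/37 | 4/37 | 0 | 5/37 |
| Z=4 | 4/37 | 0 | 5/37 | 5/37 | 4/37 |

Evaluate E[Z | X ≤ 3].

15/7

P(X ≤ 3) = 21/37.
Summing Z·P(X=x,Z=y) over the conditioning event gives 45/37.
E[Z | X ≤ 3] = (45/37) / (21/37) = 15/7.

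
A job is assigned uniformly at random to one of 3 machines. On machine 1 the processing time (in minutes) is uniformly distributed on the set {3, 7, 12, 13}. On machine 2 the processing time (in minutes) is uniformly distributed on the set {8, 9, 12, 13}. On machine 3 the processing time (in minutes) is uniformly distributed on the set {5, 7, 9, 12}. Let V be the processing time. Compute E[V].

E[V | machine 1] = (3+7+12+13)/4 = 35/4.
E[V | machine 2] = (8+9+12+13)/4 = 21/2.
E[V | machine 3] = (5+7+9+12)/4 = 33/4.
E[V] = (1/3)·(35/4) + (1/3)·(21/2) + (1/3)·(33/4) = 55/6.

55/6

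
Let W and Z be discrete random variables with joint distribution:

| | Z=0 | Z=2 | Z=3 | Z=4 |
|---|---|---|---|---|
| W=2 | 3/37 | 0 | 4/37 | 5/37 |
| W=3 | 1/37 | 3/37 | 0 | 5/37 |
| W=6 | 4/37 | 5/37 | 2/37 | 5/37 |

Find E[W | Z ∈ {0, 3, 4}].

108/29

P(Z ∈ {0, 3, 4}) = 29/37.
Summing W·P(W=x,Z=y) over the conditioning event gives 108/37.
E[W | Z ∈ {0, 3, 4}] = (108/37) / (29/37) = 108/29.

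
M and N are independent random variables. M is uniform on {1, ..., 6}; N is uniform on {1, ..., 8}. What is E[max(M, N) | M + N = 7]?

5

Outcomes with M + N = 7: (1,6), (2,5), (3,4), (4,3), (5,2), (6,1), each with probability 1/48.
E[max(M, N) | M + N = 7] = (6 + 5 + 4 + 4 + 5 + 6) / 6 = 5.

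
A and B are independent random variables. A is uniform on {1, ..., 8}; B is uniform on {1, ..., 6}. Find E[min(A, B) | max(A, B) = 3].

9/5

Outcomes with max(A, B) = 3: (1,3), (2,3), (3,1), (3,2), (3,3), each with probability 1/48.
E[min(A, B) | max(A, B) = 3] = (1 + 2 + 1 + 2 + 3) / 5 = 9/5.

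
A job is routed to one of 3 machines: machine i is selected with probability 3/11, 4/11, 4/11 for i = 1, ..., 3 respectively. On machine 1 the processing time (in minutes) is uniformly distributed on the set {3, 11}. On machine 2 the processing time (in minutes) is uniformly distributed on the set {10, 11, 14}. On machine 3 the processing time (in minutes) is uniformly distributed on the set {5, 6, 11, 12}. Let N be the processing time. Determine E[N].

305/33

E[N | machine 1] = (3+11)/2 = 7.
E[N | machine 2] = (10+11+14)/3 = 35/3.
E[N | machine 3] = (5+6+11+12)/4 = 17/2.
By the law of total expectation,
E[N] = (3/11)·(7) + (4/11)·(35/3) + (4/11)·(17/2) = 305/33.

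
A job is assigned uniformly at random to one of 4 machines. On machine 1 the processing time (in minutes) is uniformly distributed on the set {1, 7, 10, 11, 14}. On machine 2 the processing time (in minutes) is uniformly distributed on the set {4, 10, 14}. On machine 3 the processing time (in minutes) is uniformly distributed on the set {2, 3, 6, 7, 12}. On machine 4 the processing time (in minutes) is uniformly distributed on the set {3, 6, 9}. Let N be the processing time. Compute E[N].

E[N | machine 1] = (1+7+10+11+14)/5 = 43/5.
E[N | machine 2] = (4+10+14)/3 = 28/3.
E[N | machine 3] = (2+3+6+7+12)/5 = 6.
E[N | machine 4] = (3+6+9)/3 = 6.
E[N] = (1/4)·(43/5) + (1/4)·(28/3) + (1/4)·(6) + (1/4)·(6) = 449/60.

449/60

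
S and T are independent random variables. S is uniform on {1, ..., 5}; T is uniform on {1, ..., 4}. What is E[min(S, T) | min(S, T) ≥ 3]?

10/3

Outcomes with min(S, T) ≥ 3: (3,3), (3,4), (4,3), (4,4), (5,3), (5,4), each with probability 1/20.
E[min(S, T) | min(S, T) ≥ 3] = (3 + 3 + 3 + 4 + 3 + 4) / 6 = 10/3.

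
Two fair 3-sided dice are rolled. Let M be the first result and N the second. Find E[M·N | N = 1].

2

P(N = 1) = 1/3.
Summing MN·P(x,y) over outcomes with N = 1 gives 2/3.
E[M·N | N = 1] = (2/3) / (1/3) = 2.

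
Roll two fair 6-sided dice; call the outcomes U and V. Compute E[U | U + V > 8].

5

Outcomes with U + V > 8: (3,6), (4,5), (4,6), (5,4), (5,5), (5,6), (6,3), (6,4), (6,5), (6,6), each with probability 1/36.
E[U | U + V > 8] = (3 + 4 + 4 + 5 + 5 + 5 + 6 + 6 + 6 + 6) / 10 = 5.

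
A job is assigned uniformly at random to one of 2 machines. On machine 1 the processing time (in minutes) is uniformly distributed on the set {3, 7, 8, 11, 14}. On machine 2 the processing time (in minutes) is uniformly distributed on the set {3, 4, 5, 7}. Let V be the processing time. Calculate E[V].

267/40

E[V | machine 1] = (3+7+8+11+14)/5 = 43/5.
E[V | machine 2] = (3+4+5+7)/4 = 19/4.
By the law of total expectation,
E[V] = (1/2)·(43/5) + (1/2)·(19/4) = 267/40.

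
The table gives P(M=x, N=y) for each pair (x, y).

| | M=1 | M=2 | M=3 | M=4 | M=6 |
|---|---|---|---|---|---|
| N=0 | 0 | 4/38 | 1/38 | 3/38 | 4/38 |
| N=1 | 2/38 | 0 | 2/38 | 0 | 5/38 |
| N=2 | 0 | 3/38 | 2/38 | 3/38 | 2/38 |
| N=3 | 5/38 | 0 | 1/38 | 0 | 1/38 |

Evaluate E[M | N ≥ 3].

2

P(N ≥ 3) = 7/38.
Summing M·P(M=x,N=y) over the conditioning event gives 7/19.
E[M | N ≥ 3] = (7/19) / (7/38) = 2.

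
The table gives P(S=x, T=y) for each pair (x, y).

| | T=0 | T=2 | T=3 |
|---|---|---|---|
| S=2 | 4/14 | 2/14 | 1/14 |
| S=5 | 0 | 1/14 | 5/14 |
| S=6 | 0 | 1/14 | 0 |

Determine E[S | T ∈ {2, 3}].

P(T ∈ {2, 3}) = 5/7.
Σ S·P over the event = 2·(2/14) + 2·(1/14) + 5·(1/14) + 5·(5/14) + 6·(1/14) = 3.
E[S | T ∈ {2, 3}] = (3) / (5/7) = 21/5.

21/5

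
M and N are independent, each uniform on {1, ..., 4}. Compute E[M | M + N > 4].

3

Outcomes with M + N > 4: (1,4), (2,3), (2,4), (3,2), (3,3), (3,4), (4,1), (4,2), (4,3), (4,4), each with probability 1/16.
E[M | M + N > 4] = (1 + 2 + 2 + 3 + 3 + 3 + 4 + 4 + 4 + 4) / 10 = 3.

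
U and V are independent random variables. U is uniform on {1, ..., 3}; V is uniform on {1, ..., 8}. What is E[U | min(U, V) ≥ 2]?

P(min(U, V) ≥ 2) = 7/12.
Summing U·P(x,y) over outcomes with min(U, V) ≥ 2 gives 35/24.
E[U | min(U, V) ≥ 2] = (35/24) / (7/12) = 5/2.

5/2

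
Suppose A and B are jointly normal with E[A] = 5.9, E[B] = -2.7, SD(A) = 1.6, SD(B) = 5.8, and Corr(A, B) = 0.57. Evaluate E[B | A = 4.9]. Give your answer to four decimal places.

For a bivariate normal, E[B | A=x] = μ_B + ρ·(σ_B/σ_A)·(x − μ_A).
E[B | A=4.9] = -2.7 + (0.57)·(5.8/1.6)·(4.9 − (5.9)) = -2.7 + (2.0663)·(-1) = -4.7663.

-4.7663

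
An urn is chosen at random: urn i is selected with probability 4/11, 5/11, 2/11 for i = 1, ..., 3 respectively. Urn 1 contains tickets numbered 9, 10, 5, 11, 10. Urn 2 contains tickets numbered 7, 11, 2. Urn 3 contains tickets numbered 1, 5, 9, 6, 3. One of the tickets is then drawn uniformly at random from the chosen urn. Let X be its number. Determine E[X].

E[X | urn 1] = (9+10+5+11+10)/5 = 9.
E[X | urn 2] = (7+11+2)/3 = 20/3.
E[X | urn 3] = (1+5+9+6+3)/5 = 24/5.
By the law of total expectation,
E[X] = (4/11)·(9) + (5/11)·(20/3) + (2/11)·(24/5) = 1184/165.

1184/165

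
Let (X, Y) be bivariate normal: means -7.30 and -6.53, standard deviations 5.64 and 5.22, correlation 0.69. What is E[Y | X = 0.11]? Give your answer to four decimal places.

-1.7978

E[Y | X=x] = μ_Y + ρ(σ_Y/σ_X)(x − μ_X) for jointly normal variables.
E[Y | X=0.11] = -6.53 + (0.69)·(5.22/5.64)·(0.11 − (-7.30)) = -6.53 + (0.63862)·(7.41) = -1.7978.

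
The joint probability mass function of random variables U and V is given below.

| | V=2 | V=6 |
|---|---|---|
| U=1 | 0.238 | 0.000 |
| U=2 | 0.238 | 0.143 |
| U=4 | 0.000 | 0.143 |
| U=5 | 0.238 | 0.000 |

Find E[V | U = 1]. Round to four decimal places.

2.0000

P(U = 1) = 0.238.
Σ V·P over the event = 2·(0.238) = 0.476.
E[V | U = 1] = (0.476) / (0.238) = 2.0000.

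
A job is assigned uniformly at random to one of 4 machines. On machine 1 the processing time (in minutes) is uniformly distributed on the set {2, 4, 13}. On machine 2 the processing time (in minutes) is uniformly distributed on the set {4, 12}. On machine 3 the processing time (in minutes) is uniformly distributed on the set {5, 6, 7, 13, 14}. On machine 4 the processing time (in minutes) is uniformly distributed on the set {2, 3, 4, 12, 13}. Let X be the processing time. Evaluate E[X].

113/15

E[X | machine 1] = (2+4+13)/3 = 19/3.
E[X | machine 2] = (4+12)/2 = 8.
E[X | machine 3] = (5+6+7+13+14)/5 = 9.
E[X | machine 4] = (2+3+4+12+13)/5 = 34/5.
By the law of total expectation,
E[X] = (1/4)·(19/3) + (1/4)·(8) + (1/4)·(9) + (1/4)·(34/5) = 113/15.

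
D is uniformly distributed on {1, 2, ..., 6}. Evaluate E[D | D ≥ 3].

9/2

Given D ≥ 3, D is equally likely to be any of {3, 4, 5, 6}.
E[D | D ≥ 3] = (3 + 4 + 5 + 6) / 4 = 9/2.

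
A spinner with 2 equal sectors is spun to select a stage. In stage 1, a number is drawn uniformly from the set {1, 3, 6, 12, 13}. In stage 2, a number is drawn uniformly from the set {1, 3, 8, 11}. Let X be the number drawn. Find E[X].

E[X | stage 1] = (1+3+6+12+13)/5 = 7.
E[X | stage 2] = (1+3+8+11)/4 = 23/4.
By the law of total expectation,
E[X] = (1/2)·(7) + (1/2)·(23/4) = 51/8.

51/8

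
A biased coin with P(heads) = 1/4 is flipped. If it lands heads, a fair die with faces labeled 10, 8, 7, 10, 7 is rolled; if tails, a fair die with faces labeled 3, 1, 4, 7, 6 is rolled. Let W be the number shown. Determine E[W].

E[W | heads] = (10+8+7+10+7)/5 = 42/5.
E[W | tails] = (3+1+4+7+6)/5 = 21/5.
By the law of total expectation,
E[W] = (1/4)·(42/5) + (3/4)·(21/5) = 21/4.

21/4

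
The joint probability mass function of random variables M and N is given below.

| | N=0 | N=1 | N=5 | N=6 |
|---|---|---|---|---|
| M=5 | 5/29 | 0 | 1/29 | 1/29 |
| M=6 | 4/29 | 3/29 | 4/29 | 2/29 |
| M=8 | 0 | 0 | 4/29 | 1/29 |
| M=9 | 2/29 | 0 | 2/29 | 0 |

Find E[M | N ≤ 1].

85/14

P(N ≤ 1) = 14/29.
Σ M·P over the event = 5·(5/29) + 6·(4/29) + 6·(3/29) + 9·(2/29) = 85/29.
E[M | N ≤ 1] = (85/29) / (14/29) = 85/14.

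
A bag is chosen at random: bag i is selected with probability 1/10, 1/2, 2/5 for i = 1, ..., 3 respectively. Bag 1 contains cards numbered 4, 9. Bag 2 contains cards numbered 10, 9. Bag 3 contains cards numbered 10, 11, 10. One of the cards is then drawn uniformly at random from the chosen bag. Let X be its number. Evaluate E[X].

E[X | bag 1] = (4+9)/2 = 13/2.
E[X | bag 2] = (10+9)/2 = 19/2.
E[X | bag 3] = (10+11+10)/3 = 31/3.
By the law of total expectation,
E[X] = (1/10)·(13/2) + (1/2)·(19/2) + (2/5)·(31/3) = 143/15.

143/15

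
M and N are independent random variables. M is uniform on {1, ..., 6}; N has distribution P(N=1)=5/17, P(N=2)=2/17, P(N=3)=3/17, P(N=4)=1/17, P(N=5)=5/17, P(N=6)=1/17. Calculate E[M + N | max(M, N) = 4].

6

P(max(M, N) = 4) = 7/51.
Summing (M+N)·P(x,y) over outcomes with max(M, N) = 4 gives 14/17.
E[M + N | max(M, N) = 4] = (14/17) / (7/51) = 6.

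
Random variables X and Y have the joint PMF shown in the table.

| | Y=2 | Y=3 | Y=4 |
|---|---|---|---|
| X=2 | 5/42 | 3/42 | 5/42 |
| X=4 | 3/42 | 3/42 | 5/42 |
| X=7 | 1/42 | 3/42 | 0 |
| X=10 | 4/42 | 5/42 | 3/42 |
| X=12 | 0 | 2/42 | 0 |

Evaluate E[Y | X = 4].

P(X = 4) = 11/42.
Σ Y·P over the event = 2·(3/42) + 3·(3/42) + 4·(5/42) = 5/6.
E[Y | X = 4] = (5/6) / (11/42) = 35/11.

35/11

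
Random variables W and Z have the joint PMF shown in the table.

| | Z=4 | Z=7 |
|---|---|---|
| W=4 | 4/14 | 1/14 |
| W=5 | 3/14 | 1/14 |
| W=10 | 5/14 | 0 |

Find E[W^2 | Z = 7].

41/2

P(Z = 7) = 1/7.
Summing W^2·P(W=x,Z=y) over the conditioning event gives 41/14.
E[W^2 | Z = 7] = (41/14) / (1/7) = 41/2.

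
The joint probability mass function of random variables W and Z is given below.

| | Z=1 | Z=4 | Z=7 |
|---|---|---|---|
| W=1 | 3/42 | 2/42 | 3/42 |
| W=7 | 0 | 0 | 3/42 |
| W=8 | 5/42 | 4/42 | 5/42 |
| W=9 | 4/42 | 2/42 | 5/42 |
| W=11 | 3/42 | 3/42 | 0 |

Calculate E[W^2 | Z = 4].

P(Z = 4) = 11/42.
Σ W^2·P over the event = 1·(2/42) + 64·(4/42) + 81·(2/42) + 121·(3/42) = 261/14.
E[W^2 | Z = 4] = (261/14) / (11/42) = 783/11.

783/11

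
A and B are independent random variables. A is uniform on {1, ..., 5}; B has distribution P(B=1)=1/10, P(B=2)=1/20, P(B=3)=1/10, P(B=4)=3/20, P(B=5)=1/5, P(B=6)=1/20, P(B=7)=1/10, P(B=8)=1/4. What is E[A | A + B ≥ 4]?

P(A + B ≥ 4) = 19/20.
Summing A·P(x,y) over outcomes with A + B ≥ 4 gives 293/100.
E[A | A + B ≥ 4] = (293/100) / (19/20) = 293/95.

293/95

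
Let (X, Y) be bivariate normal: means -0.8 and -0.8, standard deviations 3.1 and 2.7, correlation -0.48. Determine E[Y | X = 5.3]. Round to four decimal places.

-3.3502

The regression of Y on X has slope ρ·σ_Y/σ_X and passes through (μ_X, μ_Y).
E[Y | X=5.3] = -0.8 + (-0.48)·(2.7/3.1)·(5.3 − (-0.8)) = -0.8 + (-0.41806)·(6.1) = -3.3502.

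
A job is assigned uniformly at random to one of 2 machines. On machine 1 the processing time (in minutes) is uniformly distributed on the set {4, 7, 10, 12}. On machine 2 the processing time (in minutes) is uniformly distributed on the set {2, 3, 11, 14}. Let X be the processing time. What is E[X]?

63/8

E[X | machine 1] = (4+7+10+12)/4 = 33/4.
E[X | machine 2] = (2+3+11+14)/4 = 15/2.
By the law of total expectation,
E[X] = (1/2)·(33/4) + (1/2)·(15/2) = 63/8.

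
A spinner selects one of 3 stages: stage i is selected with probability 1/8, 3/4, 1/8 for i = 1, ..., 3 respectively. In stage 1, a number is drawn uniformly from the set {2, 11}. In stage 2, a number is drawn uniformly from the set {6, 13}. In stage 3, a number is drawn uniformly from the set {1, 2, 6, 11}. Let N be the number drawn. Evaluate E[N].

E[N | stage 1] = (2+11)/2 = 13/2.
E[N | stage 2] = (6+13)/2 = 19/2.
E[N | stage 3] = (1+2+6+11)/4 = 5.
E[N] = (1/8)·(13/2) + (3/4)·(19/2) + (1/8)·(5) = 137/16.

137/16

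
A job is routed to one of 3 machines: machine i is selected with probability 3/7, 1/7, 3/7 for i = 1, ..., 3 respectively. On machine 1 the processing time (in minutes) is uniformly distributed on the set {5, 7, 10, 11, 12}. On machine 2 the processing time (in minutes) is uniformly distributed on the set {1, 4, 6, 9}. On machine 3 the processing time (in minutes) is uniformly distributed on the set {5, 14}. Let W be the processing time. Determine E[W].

121/14

E[W | machine 1] = (5+7+10+11+12)/5 = 9.
E[W | machine 2] = (1+4+6+9)/4 = 5.
E[W | machine 3] = (5+14)/2 = 19/2.
By the law of total expectation,
E[W] = (3/7)·(9) + (1/7)·(5) + (3/7)·(19/2) = 121/14.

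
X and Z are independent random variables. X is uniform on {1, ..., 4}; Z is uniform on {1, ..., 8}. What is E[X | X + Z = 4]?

2

P(X + Z = 4) = 3/32.
Summing X·P(x,y) over outcomes with X + Z = 4 gives 3/16.
E[X | X + Z = 4] = (3/16) / (3/32) = 2.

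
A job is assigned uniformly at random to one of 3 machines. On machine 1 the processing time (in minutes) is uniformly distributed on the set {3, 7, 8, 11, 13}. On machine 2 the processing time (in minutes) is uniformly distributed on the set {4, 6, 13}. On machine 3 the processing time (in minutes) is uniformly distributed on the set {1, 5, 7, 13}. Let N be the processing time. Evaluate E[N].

677/90

E[N | machine 1] = (3+7+8+11+13)/5 = 42/5.
E[N | machine 2] = (4+6+13)/3 = 23/3.
E[N | machine 3] = (1+5+7+13)/4 = 13/2.
By the law of total expectation,
E[N] = (1/3)·(42/5) + (1/3)·(23/3) + (1/3)·(13/2) = 677/90.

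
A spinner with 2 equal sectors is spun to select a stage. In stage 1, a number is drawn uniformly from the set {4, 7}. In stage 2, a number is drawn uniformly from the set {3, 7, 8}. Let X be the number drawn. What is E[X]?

23/4

E[X | stage 1] = (4+7)/2 = 11/2.
E[X | stage 2] = (3+7+8)/3 = 6.
E[X] = (1/2)·(11/2) + (1/2)·(6) = 23/4.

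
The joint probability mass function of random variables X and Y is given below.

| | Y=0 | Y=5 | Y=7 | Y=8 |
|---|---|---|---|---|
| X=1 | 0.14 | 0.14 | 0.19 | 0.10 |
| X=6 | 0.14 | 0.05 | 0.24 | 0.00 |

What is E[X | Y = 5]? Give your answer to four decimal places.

2.3158

P(Y = 5) = 0.19.
Σ X·P over the event = 1·(0.14) + 6·(0.05) = 0.44.
E[X | Y = 5] = (0.44) / (0.19) = 2.3158.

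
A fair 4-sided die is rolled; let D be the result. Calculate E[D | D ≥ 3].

7/2

Given D ≥ 3, D is equally likely to be any of {3, 4}.
E[D | D ≥ 3] = (3 + 4) / 2 = 7/2.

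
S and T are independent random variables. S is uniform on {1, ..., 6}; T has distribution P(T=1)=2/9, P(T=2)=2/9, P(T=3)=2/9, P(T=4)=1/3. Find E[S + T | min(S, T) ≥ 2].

P(min(S, T) ≥ 2) = 35/54.
Summing (S+T)·P(x,y) over outcomes with min(S, T) ≥ 2 gives 125/27.
E[S + T | min(S, T) ≥ 2] = (125/27) / (35/54) = 50/7.

50/7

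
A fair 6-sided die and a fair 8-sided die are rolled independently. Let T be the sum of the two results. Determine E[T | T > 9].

P(T > 9) = 5/16.
Σ over the event: 10·5/48 + 11·1/12 + 12·1/16 + 13·1/24 + 14·1/48 = 85/24.
E[T | T > 9] = (85/24) / (5/16) = 34/3.

34/3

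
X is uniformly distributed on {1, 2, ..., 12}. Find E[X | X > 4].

Given X > 4, X is equally likely to be any of {5, 6, 7, 8, 9, 10, 11, 12}.
E[X | X > 4] = (5 + 6 + 7 + 8 + 9 + 10 + 11 + 12) / 8 = 17/2.

17/2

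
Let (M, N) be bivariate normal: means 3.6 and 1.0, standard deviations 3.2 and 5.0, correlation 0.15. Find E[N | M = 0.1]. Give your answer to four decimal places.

0.1797

For a bivariate normal, E[N | M=x] = μ_N + ρ·(σ_N/σ_M)·(x − μ_M).
E[N | M=0.1] = 1.0 + (0.15)·(5.0/3.2)·(0.1 − (3.6)) = 1.0 + (0.23438)·(-3.5) = 0.1797.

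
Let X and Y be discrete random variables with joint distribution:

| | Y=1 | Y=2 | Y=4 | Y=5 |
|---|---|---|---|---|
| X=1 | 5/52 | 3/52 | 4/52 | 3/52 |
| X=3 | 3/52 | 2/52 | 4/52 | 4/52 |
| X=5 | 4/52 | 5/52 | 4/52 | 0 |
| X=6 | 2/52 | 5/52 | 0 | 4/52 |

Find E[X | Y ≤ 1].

23/7

P(Y ≤ 1) = 7/26.
Σ X·P over the event = 1·(5/52) + 3·(3/52) + 5·(4/52) + 6·(2/52) = 23/26.
E[X | Y ≤ 1] = (23/26) / (7/26) = 23/7.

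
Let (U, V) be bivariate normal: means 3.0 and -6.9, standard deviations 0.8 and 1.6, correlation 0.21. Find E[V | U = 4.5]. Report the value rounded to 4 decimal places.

-6.2700

For a bivariate normal, E[V | U=x] = μ_V + ρ·(σ_V/σ_U)·(x − μ_U).
E[V | U=4.5] = -6.9 + (0.21)·(1.6/0.8)·(4.5 − (3.0)) = -6.9 + (0.42)·(1.5) = -6.2700.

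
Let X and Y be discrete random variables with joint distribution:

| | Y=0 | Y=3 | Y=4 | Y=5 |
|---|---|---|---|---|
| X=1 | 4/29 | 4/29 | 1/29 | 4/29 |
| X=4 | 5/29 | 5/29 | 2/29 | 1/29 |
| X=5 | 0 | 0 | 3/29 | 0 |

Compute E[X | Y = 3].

P(Y = 3) = 9/29.
Summing X·P(X=x,Y=y) over the conditioning event gives 24/29.
E[X | Y = 3] = (24/29) / (9/29) = 8/3.

8/3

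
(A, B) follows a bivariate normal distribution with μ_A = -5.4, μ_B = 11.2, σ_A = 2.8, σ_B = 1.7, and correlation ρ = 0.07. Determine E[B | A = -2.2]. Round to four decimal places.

11.3360

For a bivariate normal, E[B | A=x] = μ_B + ρ·(σ_B/σ_A)·(x − μ_A).
E[B | A=-2.2] = 11.2 + (0.07)·(1.7/2.8)·(-2.2 − (-5.4)) = 11.2 + (0.0425)·(3.2) = 11.3360.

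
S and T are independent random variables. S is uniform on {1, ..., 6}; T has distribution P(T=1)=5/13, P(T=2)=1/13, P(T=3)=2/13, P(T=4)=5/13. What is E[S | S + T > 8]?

P(S + T > 8) = 2/13.
Summing S·P(x,y) over outcomes with S + T > 8 gives 67/78.
E[S | S + T > 8] = (67/78) / (2/13) = 67/12.

67/12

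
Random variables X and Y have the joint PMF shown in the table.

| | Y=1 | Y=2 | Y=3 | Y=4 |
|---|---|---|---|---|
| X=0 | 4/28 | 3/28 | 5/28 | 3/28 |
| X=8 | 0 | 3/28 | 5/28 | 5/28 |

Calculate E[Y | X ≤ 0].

P(X ≤ 0) = 15/28.
Σ Y·P over the event = 1·(4/28) + 2·(3/28) + 3·(5/28) + 4·(3/28) = 37/28.
E[Y | X ≤ 0] = (37/28) / (15/28) = 37/15.

37/15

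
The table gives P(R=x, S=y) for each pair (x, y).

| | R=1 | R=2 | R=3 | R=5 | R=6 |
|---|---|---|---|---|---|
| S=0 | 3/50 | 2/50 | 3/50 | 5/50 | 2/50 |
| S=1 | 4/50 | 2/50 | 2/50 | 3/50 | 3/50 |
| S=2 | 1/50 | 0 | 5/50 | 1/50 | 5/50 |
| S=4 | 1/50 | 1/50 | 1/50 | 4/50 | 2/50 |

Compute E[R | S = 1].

47/14

P(S = 1) = 7/25.
Σ R·P over the event = 1·(4/50) + 2·(2/50) + 3·(2/50) + 5·(3/50) + 6·(3/50) = 47/50.
E[R | S = 1] = (47/50) / (7/25) = 47/14.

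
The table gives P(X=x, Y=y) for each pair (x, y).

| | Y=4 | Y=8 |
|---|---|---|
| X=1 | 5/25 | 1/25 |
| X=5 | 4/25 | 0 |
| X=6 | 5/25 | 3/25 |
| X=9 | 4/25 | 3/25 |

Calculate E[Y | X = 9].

P(X = 9) = 7/25.
Summing Y·P(X=x,Y=y) over the conditioning event gives 8/5.
E[Y | X = 9] = (8/5) / (7/25) = 40/7.

40/7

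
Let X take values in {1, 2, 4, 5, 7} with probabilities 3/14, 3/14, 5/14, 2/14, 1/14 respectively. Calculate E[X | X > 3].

P(X > 3) = 4/7.
Σ over the event: 4·5/14 + 5·1/7 + 7·1/14 = 37/14.
E[X | X > 3] = (37/14) / (4/7) = 37/8.

37/8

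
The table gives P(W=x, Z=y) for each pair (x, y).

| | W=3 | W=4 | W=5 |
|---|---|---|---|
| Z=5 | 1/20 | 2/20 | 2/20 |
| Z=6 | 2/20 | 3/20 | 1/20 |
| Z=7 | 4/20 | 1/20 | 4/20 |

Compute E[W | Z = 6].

23/6

P(Z = 6) = 3/10.
Σ W·P over the event = 3·(2/20) + 4·(3/20) + 5·(1/20) = 23/20.
E[W | Z = 6] = (23/20) / (3/10) = 23/6.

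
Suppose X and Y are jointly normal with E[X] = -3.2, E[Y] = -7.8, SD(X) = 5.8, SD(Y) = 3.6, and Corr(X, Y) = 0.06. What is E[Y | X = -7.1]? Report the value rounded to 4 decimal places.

-7.9452

The regression of Y on X has slope ρ·σ_Y/σ_X and passes through (μ_X, μ_Y).
E[Y | X=-7.1] = -7.8 + (0.06)·(3.6/5.8)·(-7.1 − (-3.2)) = -7.8 + (0.037241)·(-3.9) = -7.9452.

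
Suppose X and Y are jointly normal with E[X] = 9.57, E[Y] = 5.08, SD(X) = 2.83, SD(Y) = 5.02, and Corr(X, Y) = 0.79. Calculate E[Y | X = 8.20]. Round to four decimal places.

3.1602

For a bivariate normal, E[Y | X=x] = μ_Y + ρ·(σ_Y/σ_X)·(x − μ_X).
E[Y | X=8.20] = 5.08 + (0.79)·(5.02/2.83)·(8.20 − (9.57)) = 5.08 + (1.4013)·(-1.37) = 3.1602.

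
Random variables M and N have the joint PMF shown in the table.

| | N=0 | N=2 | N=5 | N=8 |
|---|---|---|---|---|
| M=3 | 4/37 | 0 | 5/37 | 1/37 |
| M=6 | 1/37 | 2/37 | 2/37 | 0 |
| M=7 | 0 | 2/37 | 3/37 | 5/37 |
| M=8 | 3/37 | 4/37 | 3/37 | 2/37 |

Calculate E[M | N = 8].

27/4

P(N = 8) = 8/37.
Σ M·P over the event = 3·(1/37) + 7·(5/37) + 8·(2/37) = 54/37.
E[M | N = 8] = (54/37) / (8/37) = 27/4.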